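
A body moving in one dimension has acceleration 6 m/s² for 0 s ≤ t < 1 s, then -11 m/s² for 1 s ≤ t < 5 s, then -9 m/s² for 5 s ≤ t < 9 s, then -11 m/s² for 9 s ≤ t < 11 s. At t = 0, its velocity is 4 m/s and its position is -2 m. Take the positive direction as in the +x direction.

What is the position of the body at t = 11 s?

On each constant-a segment, Δv = aΔt and Δx = v₀Δt + ½aΔt²; chain segment to segment.
0–1 s: v starts 4 m/s; Δx = 4·1 + ½·6·1² = 7 m; v ends 10 m/s.
1–5 s: v starts 10 m/s; Δx = 10·4 + ½·-11·4² = -48 m; v ends -34 m/s.
5–9 s: v starts -34 m/s; Δx = -34·4 + ½·-9·4² = -208 m; v ends -70 m/s.
9–11 s: v starts -70 m/s; Δx = -70·2 + ½·-11·2² = -162 m; v ends -92 m/s.
x(11) = -2 + Σ Δx = -413 m.

-413 m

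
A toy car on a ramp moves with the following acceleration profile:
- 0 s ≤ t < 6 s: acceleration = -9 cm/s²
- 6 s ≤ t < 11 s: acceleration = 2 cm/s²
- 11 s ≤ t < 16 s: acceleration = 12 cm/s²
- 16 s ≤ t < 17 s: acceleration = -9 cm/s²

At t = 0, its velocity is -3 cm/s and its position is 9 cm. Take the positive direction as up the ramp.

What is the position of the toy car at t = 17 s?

On each constant-a segment, Δv = aΔt and Δx = v₀Δt + ½aΔt²; chain segment to segment.
0–6 s: v starts -3 cm/s; Δx = -3·6 + ½·-9·6² = -180 cm; v ends -57 cm/s.
6–11 s: v starts -57 cm/s; Δx = -57·5 + ½·2·5² = -260 cm; v ends -47 cm/s.
11–16 s: v starts -47 cm/s; Δx = -47·5 + ½·12·5² = -85 cm; v ends 13 cm/s.
16–17 s: v starts 13 cm/s; Δx = 13·1 + ½·-9·1² = 8.5 cm; v ends 4 cm/s.
x(17) = 9 + Σ Δx = -507.5 cm.

-507.5 cm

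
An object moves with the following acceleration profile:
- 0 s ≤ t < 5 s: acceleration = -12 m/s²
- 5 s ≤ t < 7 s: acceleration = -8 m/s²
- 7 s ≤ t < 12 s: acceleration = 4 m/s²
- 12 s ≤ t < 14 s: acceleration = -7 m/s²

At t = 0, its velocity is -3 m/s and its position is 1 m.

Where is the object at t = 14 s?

-783 m

On each constant-a segment, Δv = aΔt and Δx = v₀Δt + ½aΔt²; chain segment to segment.
0–5 s: v starts -3 m/s; Δx = -3·5 + ½·-12·5² = -165 m; v ends -63 m/s.
5–7 s: v starts -63 m/s; Δx = -63·2 + ½·-8·2² = -142 m; v ends -79 m/s.
7–12 s: v starts -79 m/s; Δx = -79·5 + ½·4·5² = -345 m; v ends -59 m/s.
12–14 s: v starts -59 m/s; Δx = -59·2 + ½·-7·2² = -132 m; v ends -73 m/s.
x(14) = 1 + Σ Δx = -783 m.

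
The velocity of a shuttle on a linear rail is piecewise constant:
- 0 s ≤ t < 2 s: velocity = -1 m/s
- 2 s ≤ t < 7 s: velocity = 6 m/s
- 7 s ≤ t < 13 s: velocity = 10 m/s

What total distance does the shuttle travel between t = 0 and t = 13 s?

Distance (not displacement) is the total path length: add the absolute areas under v-t.
0–2 s: |-1| × 2 = 2 m
2–7 s: |6| × 5 = 30 m
7–13 s: |10| × 6 = 60 m
Total distance = 92 m

92 m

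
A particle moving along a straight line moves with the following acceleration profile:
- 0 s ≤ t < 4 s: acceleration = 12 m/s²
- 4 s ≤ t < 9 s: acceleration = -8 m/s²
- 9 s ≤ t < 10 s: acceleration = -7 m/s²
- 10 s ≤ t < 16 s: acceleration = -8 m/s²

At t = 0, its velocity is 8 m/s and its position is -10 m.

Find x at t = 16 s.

On each constant-a segment, Δv = aΔt and Δx = v₀Δt + ½aΔt²; chain segment to segment.
0–4 s: v starts 8 m/s; Δx = 8·4 + ½·12·4² = 128 m; v ends 56 m/s.
4–9 s: v starts 56 m/s; Δx = 56·5 + ½·-8·5² = 180 m; v ends 16 m/s.
9–10 s: v starts 16 m/s; Δx = 16·1 + ½·-7·1² = 12.5 m; v ends 9 m/s.
10–16 s: v starts 9 m/s; Δx = 9·6 + ½·-8·6² = -90 m; v ends -39 m/s.
x(16) = -10 + Σ Δx = 220.5 m.

220.5 m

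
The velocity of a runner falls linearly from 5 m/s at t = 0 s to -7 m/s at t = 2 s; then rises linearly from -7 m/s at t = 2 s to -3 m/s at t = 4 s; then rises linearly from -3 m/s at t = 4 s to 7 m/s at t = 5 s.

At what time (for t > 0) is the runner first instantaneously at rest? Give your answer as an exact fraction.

v changes sign on 0–2 s (from 5 to -7); the graph is linear there, so v = 0 at t = 0 + (-5)·(2 − 0)/(-7 − 5) = 5/6 s.

t = 5/6 s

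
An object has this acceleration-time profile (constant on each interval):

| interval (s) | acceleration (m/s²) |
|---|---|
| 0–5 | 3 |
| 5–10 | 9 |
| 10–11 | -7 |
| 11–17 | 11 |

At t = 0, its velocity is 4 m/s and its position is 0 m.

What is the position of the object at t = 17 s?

865.5 m

On each constant-a segment, Δv = aΔt and Δx = v₀Δt + ½aΔt²; chain segment to segment.
0–5 s: v starts 4 m/s; Δx = 4·5 + ½·3·5² = 57.5 m; v ends 19 m/s.
5–10 s: v starts 19 m/s; Δx = 19·5 + ½·9·5² = 207.5 m; v ends 64 m/s.
10–11 s: v starts 64 m/s; Δx = 64·1 + ½·-7·1² = 60.5 m; v ends 57 m/s.
11–17 s: v starts 57 m/s; Δx = 57·6 + ½·11·6² = 540 m; v ends 123 m/s.
x(17) = 0 + Σ Δx = 865.5 m.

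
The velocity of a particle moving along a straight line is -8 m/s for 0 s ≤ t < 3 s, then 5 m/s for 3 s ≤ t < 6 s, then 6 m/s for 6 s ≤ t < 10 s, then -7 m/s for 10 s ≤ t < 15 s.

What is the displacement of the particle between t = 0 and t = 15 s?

-20 m

Displacement is the signed area under the v-t curve.
0–3 s: -8 × 3 = -24 m
3–6 s: 5 × 3 = 15 m
6–10 s: 6 × 4 = 24 m
10–15 s: -7 × 5 = -35 m
Net displacement = -20 m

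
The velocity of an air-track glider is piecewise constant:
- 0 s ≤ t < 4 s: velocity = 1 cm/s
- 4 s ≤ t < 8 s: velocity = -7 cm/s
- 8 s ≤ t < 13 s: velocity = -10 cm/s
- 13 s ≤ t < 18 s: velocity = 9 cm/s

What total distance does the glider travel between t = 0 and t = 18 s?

Distance (not displacement) is the total path length: add the absolute areas under v-t.
0–4 s: |1| × 4 = 4 cm
4–8 s: |-7| × 4 = 28 cm
8–13 s: |-10| × 5 = 50 cm
13–18 s: |9| × 5 = 45 cm
Total distance = 127 cm

127 cm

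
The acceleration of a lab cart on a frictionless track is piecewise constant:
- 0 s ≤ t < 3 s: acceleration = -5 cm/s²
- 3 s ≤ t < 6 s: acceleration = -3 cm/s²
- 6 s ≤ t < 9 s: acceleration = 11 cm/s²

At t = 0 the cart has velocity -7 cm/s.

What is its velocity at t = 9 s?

2 cm/s

Δv equals the area under the a-t graph; then v = v₀ + Δv.
0–3 s: -5 × 3 = -15 cm/s
3–6 s: -3 × 3 = -9 cm/s
6–9 s: 11 × 3 = 33 cm/s
Δv = 9 cm/s, so v(9) = -7 + (9) = 2 cm/s.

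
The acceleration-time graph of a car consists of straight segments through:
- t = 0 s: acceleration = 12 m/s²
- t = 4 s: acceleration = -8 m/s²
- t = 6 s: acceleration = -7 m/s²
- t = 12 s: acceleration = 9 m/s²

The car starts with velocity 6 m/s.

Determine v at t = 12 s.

5 m/s

Δv equals the area under the a-t graph; then v = v₀ + Δv.
0–4 s: ½(12 + -8)(4) = 8 m/s
4–6 s: ½(-8 + -7)(2) = -15 m/s
6–12 s: ½(-7 + 9)(6) = 6 m/s
Δv = -1 m/s, so v(12) = 6 + (-1) = 5 m/s.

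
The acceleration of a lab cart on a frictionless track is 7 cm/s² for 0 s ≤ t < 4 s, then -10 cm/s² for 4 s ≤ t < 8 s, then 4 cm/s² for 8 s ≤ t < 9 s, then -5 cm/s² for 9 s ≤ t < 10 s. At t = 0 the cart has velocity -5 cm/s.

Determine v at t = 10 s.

-18 cm/s

Δv equals the area under the a-t graph; then v = v₀ + Δv.
0–4 s: 7 × 4 = 28 cm/s
4–8 s: -10 × 4 = -40 cm/s
8–9 s: 4 × 1 = 4 cm/s
9–10 s: -5 × 1 = -5 cm/s
Δv = -13 cm/s, so v(10) = -5 + (-13) = -18 cm/s.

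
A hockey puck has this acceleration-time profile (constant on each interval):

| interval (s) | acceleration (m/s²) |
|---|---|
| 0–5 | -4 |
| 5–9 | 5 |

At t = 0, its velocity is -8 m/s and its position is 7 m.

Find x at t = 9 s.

On each constant-a segment, Δv = aΔt and Δx = v₀Δt + ½aΔt²; chain segment to segment.
0–5 s: v starts -8 m/s; Δx = -8·5 + ½·-4·5² = -90 m; v ends -28 m/s.
5–9 s: v starts -28 m/s; Δx = -28·4 + ½·5·4² = -72 m; v ends -8 m/s.
x(9) = 7 + Σ Δx = -155 m.

-155 m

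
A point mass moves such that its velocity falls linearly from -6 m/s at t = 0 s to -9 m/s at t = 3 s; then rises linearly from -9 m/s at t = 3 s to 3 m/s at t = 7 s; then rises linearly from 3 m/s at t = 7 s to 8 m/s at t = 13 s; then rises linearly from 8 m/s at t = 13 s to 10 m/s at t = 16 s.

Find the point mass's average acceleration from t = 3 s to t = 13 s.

1.7 m/s²

Average acceleration = Δv/Δt = (8 − -9)/(13 − 3) = 1.7 m/s².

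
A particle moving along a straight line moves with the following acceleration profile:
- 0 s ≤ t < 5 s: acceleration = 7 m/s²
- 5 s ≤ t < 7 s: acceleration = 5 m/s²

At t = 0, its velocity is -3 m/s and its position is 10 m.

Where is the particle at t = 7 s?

On each constant-a segment, Δv = aΔt and Δx = v₀Δt + ½aΔt²; chain segment to segment.
0–5 s: v starts -3 m/s; Δx = -3·5 + ½·7·5² = 72.5 m; v ends 32 m/s.
5–7 s: v starts 32 m/s; Δx = 32·2 + ½·5·2² = 74 m; v ends 42 m/s.
x(7) = 10 + Σ Δx = 156.5 m.

156.5 m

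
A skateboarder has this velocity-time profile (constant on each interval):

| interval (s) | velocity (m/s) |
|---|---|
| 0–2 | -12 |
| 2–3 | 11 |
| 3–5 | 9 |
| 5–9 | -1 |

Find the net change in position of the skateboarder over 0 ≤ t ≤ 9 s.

Net displacement equals the area under the velocity-time graph (areas below the axis count negative).
0–2 s: -12 × 2 = -24 m
2–3 s: 11 × 1 = 11 m
3–5 s: 9 × 2 = 18 m
5–9 s: -1 × 4 = -4 m
Net displacement = 1 m

1 m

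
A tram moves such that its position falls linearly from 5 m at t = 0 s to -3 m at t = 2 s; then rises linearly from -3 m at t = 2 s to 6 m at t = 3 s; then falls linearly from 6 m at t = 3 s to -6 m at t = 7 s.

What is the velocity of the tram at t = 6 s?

-3 m/s

Velocity is the slope of the x-t graph on 3–7 s: (-6 − 6)/(7 − 3) = -3 m/s.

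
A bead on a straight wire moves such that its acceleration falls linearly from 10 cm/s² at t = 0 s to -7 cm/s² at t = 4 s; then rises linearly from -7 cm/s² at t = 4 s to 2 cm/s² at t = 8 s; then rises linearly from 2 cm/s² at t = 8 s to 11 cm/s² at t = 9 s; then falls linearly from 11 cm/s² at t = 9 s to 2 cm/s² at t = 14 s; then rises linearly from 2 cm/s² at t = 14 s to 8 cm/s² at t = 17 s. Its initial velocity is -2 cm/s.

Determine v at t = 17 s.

Δv equals the area under the a-t graph; then v = v₀ + Δv.
0–4 s: ½(10 + -7)(4) = 6 cm/s
4–8 s: ½(-7 + 2)(4) = -10 cm/s
8–9 s: ½(2 + 11)(1) = 6.5 cm/s
9–14 s: ½(11 + 2)(5) = 32.5 cm/s
14–17 s: ½(2 + 8)(3) = 15 cm/s
Δv = 50 cm/s, so v(17) = -2 + (50) = 48 cm/s.

48 cm/s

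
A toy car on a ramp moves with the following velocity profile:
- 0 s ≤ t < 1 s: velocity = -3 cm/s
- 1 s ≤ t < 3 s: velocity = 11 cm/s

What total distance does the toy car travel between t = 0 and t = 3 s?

Total distance travelled is ∫|v| dt — sum the magnitudes of each area piece.
0–1 s: |-3| × 1 = 3 cm
1–3 s: |11| × 2 = 22 cm
Total distance = 25 cm

25 cm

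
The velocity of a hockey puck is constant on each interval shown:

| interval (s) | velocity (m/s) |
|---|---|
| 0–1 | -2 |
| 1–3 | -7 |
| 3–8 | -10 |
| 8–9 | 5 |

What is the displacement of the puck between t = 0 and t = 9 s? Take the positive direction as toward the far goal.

-61 m

Net displacement equals the area under the velocity-time graph (areas below the axis count negative).
0–1 s: -2 × 1 = -2 m
1–3 s: -7 × 2 = -14 m
3–8 s: -10 × 5 = -50 m
8–9 s: 5 × 1 = 5 m
Net displacement = -61 m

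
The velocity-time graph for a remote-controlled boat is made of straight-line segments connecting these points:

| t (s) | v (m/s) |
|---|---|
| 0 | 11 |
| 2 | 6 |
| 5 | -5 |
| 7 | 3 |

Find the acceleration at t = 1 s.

Acceleration is the slope of the v-t graph on 0–2 s: (6 − 11)/(2 − 0) = -2.5 m/s².

-2.5 m/s²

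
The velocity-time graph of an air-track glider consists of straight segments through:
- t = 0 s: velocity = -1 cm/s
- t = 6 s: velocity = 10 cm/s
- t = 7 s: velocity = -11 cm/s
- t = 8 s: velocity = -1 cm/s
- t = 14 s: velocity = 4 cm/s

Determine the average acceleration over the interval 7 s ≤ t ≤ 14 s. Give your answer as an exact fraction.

15/7 cm/s²

Average acceleration = Δv/Δt = (4 − -11)/(14 − 7) = 15/7 cm/s².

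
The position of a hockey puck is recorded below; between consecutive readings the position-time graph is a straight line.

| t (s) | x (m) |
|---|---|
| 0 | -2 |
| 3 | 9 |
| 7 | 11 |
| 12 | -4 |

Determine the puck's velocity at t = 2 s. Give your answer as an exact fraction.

11/3 m/s

Velocity is the slope of the x-t graph on 0–3 s: (9 − -2)/(3 − 0) = 11/3 m/s.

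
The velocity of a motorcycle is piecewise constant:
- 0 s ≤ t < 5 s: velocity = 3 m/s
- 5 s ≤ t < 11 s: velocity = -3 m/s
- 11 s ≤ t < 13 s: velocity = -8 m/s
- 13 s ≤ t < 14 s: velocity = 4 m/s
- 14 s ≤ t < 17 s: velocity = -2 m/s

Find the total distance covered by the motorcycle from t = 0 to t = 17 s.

Distance (not displacement) is the total path length: add the absolute areas under v-t.
0–5 s: |3| × 5 = 15 m
5–11 s: |-3| × 6 = 18 m
11–13 s: |-8| × 2 = 16 m
13–14 s: |4| × 1 = 4 m
14–17 s: |-2| × 3 = 6 m
Total distance = 59 m

59 m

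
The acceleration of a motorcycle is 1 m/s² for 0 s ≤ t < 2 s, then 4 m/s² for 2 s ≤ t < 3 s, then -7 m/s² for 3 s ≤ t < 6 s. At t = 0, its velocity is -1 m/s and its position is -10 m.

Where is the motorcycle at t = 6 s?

On each constant-a segment, Δv = aΔt and Δx = v₀Δt + ½aΔt²; chain segment to segment.
0–2 s: v starts -1 m/s; Δx = -1·2 + ½·1·2² = 0 m; v ends 1 m/s.
2–3 s: v starts 1 m/s; Δx = 1·1 + ½·4·1² = 3 m; v ends 5 m/s.
3–6 s: v starts 5 m/s; Δx = 5·3 + ½·-7·3² = -16.5 m; v ends -16 m/s.
x(6) = -10 + Σ Δx = -23.5 m.

-23.5 m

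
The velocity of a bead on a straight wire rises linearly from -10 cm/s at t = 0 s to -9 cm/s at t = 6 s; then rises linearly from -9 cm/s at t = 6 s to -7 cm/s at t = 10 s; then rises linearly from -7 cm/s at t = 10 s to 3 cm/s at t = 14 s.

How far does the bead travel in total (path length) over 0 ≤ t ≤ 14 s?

100.6 cm

Total distance travelled is ∫|v| dt — sum the magnitudes of each area piece.
0–6 s: |½(-10 + -9)(6)| = 57 cm
6–10 s: |½(-9 + -7)(4)| = 32 cm
10–14 s: v = 0 at t = 12.8 s; triangle areas 9.8 + 1.8 = 11.6 cm
Total distance = 100.6 cm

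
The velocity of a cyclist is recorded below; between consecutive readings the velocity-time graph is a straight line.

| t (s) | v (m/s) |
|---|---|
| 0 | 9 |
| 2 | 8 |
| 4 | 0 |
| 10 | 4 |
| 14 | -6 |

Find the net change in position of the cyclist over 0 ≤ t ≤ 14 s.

Net displacement equals the area under the velocity-time graph (areas below the axis count negative).
0–2 s: ½(9 + 8)(2) = 17 m
2–4 s: ½(8 + 0)(2) = 8 m
4–10 s: ½(0 + 4)(6) = 12 m
10–14 s: ½(4 + -6)(4) = -4 m
Net displacement = 33 m

33 m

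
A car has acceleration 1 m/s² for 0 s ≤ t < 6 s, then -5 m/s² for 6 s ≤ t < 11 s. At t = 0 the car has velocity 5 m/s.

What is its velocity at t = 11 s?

Δv equals the area under the a-t graph; then v = v₀ + Δv.
0–6 s: 1 × 6 = 6 m/s
6–11 s: -5 × 5 = -25 m/s
Δv = -19 m/s, so v(11) = 5 + (-19) = -14 m/s.

-14 m/s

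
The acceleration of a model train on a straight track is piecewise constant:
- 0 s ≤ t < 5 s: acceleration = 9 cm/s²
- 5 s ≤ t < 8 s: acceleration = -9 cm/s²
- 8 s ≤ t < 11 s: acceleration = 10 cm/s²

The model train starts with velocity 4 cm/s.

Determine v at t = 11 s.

Δv equals the area under the a-t graph; then v = v₀ + Δv.
0–5 s: 9 × 5 = 45 cm/s
5–8 s: -9 × 3 = -27 cm/s
8–11 s: 10 × 3 = 30 cm/s
Δv = 48 cm/s, so v(11) = 4 + (48) = 52 cm/s.

52 cm/s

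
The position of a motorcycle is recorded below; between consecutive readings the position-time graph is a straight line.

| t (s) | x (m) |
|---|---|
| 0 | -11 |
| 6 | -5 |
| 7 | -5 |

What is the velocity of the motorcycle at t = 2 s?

Velocity is the slope of the x-t graph on 0–6 s: (-5 − -11)/(6 − 0) = 1 m/s.

1 m/s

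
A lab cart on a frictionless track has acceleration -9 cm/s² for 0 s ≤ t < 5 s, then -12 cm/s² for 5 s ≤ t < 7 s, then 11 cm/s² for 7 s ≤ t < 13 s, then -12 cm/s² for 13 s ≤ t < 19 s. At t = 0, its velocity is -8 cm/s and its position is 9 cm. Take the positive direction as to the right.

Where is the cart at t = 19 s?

On each constant-a segment, Δv = aΔt and Δx = v₀Δt + ½aΔt²; chain segment to segment.
0–5 s: v starts -8 cm/s; Δx = -8·5 + ½·-9·5² = -152.5 cm; v ends -53 cm/s.
5–7 s: v starts -53 cm/s; Δx = -53·2 + ½·-12·2² = -130 cm; v ends -77 cm/s.
7–13 s: v starts -77 cm/s; Δx = -77·6 + ½·11·6² = -264 cm; v ends -11 cm/s.
13–19 s: v starts -11 cm/s; Δx = -11·6 + ½·-12·6² = -282 cm; v ends -83 cm/s.
x(19) = 9 + Σ Δx = -819.5 cm.

-819.5 cm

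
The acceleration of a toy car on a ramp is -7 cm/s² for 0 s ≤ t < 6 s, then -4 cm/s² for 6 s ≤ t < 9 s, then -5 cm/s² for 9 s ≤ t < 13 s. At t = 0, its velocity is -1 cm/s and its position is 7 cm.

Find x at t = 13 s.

On each constant-a segment, Δv = aΔt and Δx = v₀Δt + ½aΔt²; chain segment to segment.
0–6 s: v starts -1 cm/s; Δx = -1·6 + ½·-7·6² = -132 cm; v ends -43 cm/s.
6–9 s: v starts -43 cm/s; Δx = -43·3 + ½·-4·3² = -147 cm; v ends -55 cm/s.
9–13 s: v starts -55 cm/s; Δx = -55·4 + ½·-5·4² = -260 cm; v ends -75 cm/s.
x(13) = 7 + Σ Δx = -532 cm.

-532 cm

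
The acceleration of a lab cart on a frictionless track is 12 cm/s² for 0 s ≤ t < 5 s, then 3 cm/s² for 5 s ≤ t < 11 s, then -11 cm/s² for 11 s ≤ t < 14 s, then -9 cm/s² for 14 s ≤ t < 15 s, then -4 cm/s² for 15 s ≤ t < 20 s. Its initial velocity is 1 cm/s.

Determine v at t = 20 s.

17 cm/s

Δv equals the area under the a-t graph; then v = v₀ + Δv.
0–5 s: 12 × 5 = 60 cm/s
5–11 s: 3 × 6 = 18 cm/s
11–14 s: -11 × 3 = -33 cm/s
14–15 s: -9 × 1 = -9 cm/s
15–20 s: -4 × 5 = -20 cm/s
Δv = 16 cm/s, so v(20) = 1 + (16) = 17 cm/s.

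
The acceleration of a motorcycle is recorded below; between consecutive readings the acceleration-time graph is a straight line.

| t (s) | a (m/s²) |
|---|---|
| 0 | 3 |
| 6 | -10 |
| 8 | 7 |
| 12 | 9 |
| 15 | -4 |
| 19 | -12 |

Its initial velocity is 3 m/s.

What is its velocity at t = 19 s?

Δv equals the area under the a-t graph; then v = v₀ + Δv.
0–6 s: ½(3 + -10)(6) = -21 m/s
6–8 s: ½(-10 + 7)(2) = -3 m/s
8–12 s: ½(7 + 9)(4) = 32 m/s
12–15 s: ½(9 + -4)(3) = 7.5 m/s
15–19 s: ½(-4 + -12)(4) = -32 m/s
Δv = -16.5 m/s, so v(19) = 3 + (-16.5) = -13.5 m/s.

-13.5 m/s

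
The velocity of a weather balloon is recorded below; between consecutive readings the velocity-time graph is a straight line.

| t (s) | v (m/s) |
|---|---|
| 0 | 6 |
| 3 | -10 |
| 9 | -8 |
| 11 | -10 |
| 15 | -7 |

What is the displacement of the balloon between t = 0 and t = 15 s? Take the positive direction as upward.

-112 m

Net displacement equals the area under the velocity-time graph (areas below the axis count negative).
0–3 s: ½(6 + -10)(3) = -6 m
3–9 s: ½(-10 + -8)(6) = -54 m
9–11 s: ½(-8 + -10)(2) = -18 m
11–15 s: ½(-10 + -7)(4) = -34 m
Net displacement = -112 m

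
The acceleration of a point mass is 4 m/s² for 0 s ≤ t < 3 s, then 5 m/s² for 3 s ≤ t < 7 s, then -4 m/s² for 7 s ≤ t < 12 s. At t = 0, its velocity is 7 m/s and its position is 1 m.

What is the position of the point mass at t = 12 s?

301 m

On each constant-a segment, Δv = aΔt and Δx = v₀Δt + ½aΔt²; chain segment to segment.
0–3 s: v starts 7 m/s; Δx = 7·3 + ½·4·3² = 39 m; v ends 19 m/s.
3–7 s: v starts 19 m/s; Δx = 19·4 + ½·5·4² = 116 m; v ends 39 m/s.
7–12 s: v starts 39 m/s; Δx = 39·5 + ½·-4·5² = 145 m; v ends 19 m/s.
x(12) = 1 + Σ Δx = 301 m.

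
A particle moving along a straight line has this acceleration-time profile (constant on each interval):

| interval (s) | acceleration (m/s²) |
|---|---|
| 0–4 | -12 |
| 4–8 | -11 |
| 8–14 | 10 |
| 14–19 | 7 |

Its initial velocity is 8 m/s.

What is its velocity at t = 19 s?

Δv equals the area under the a-t graph; then v = v₀ + Δv.
0–4 s: -12 × 4 = -48 m/s
4–8 s: -11 × 4 = -44 m/s
8–14 s: 10 × 6 = 60 m/s
14–19 s: 7 × 5 = 35 m/s
Δv = 3 m/s, so v(19) = 8 + (3) = 11 m/s.

11 m/s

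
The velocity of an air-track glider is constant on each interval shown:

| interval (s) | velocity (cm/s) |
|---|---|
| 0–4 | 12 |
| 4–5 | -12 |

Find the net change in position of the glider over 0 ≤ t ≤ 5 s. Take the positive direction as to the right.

Displacement is the signed area under the v-t curve.
0–4 s: 12 × 4 = 48 cm
4–5 s: -12 × 1 = -12 cm
Net displacement = 36 cm

36 cm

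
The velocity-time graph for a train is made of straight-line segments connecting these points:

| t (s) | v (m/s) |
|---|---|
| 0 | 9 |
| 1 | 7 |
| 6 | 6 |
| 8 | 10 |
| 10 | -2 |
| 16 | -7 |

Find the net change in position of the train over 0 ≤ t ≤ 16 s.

37.5 m

Displacement is the signed area under the v-t curve.
0–1 s: ½(9 + 7)(1) = 8 m
1–6 s: ½(7 + 6)(5) = 32.5 m
6–8 s: ½(6 + 10)(2) = 16 m
8–10 s: ½(10 + -2)(2) = 8 m
10–16 s: ½(-2 + -7)(6) = -27 m
Net displacement = 37.5 m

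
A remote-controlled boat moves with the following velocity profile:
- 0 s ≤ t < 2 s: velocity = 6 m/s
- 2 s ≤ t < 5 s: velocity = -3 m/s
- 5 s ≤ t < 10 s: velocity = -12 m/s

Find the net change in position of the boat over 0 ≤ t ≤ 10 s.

-57 m

Net displacement equals the area under the velocity-time graph (areas below the axis count negative).
0–2 s: 6 × 2 = 12 m
2–5 s: -3 × 3 = -9 m
5–10 s: -12 × 5 = -60 m
Net displacement = -57 m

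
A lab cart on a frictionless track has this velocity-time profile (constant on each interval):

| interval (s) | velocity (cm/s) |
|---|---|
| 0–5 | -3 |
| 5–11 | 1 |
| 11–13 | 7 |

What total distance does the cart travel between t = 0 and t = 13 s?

35 cm

Distance (not displacement) is the total path length: add the absolute areas under v-t.
0–5 s: |-3| × 5 = 15 cm
5–11 s: |1| × 6 = 6 cm
11–13 s: |7| × 2 = 14 cm
Total distance = 35 cm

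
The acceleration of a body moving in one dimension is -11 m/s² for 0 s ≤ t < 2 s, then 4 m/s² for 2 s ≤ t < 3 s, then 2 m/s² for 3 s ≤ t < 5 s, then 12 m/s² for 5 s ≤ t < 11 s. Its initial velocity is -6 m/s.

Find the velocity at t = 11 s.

52 m/s

Δv equals the area under the a-t graph; then v = v₀ + Δv.
0–2 s: -11 × 2 = -22 m/s
2–3 s: 4 × 1 = 4 m/s
3–5 s: 2 × 2 = 4 m/s
5–11 s: 12 × 6 = 72 m/s
Δv = 58 m/s, so v(11) = -6 + (58) = 52 m/s.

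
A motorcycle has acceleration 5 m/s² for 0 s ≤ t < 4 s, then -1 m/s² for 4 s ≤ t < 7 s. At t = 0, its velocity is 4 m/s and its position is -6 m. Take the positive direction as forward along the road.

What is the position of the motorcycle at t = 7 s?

On each constant-a segment, Δv = aΔt and Δx = v₀Δt + ½aΔt²; chain segment to segment.
0–4 s: v starts 4 m/s; Δx = 4·4 + ½·5·4² = 56 m; v ends 24 m/s.
4–7 s: v starts 24 m/s; Δx = 24·3 + ½·-1·3² = 67.5 m; v ends 21 m/s.
x(7) = -6 + Σ Δx = 117.5 m.

117.5 m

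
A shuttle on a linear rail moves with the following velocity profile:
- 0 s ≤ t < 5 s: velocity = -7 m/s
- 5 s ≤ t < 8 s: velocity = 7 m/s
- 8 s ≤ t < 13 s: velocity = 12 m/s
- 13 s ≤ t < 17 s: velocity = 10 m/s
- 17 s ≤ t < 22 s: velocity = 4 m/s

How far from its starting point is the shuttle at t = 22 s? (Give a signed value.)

106 m

Displacement is the signed area under the v-t curve.
0–5 s: -7 × 5 = -35 m
5–8 s: 7 × 3 = 21 m
8–13 s: 12 × 5 = 60 m
13–17 s: 10 × 4 = 40 m
17–22 s: 4 × 5 = 20 m
Net displacement = 106 m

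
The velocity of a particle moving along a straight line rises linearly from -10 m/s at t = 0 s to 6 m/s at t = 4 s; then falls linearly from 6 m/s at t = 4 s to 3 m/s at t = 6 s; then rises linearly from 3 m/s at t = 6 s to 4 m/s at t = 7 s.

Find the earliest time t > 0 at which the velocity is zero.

t = 2.5 s

v changes sign on 0–4 s (from -10 to 6); the graph is linear there, so v = 0 at t = 0 + (10)·(4 − 0)/(6 − -10) = 2.5 s.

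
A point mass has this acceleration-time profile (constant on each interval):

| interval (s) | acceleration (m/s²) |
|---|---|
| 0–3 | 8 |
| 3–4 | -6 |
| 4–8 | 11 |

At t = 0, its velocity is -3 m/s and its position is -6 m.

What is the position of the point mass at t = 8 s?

On each constant-a segment, Δv = aΔt and Δx = v₀Δt + ½aΔt²; chain segment to segment.
0–3 s: v starts -3 m/s; Δx = -3·3 + ½·8·3² = 27 m; v ends 21 m/s.
3–4 s: v starts 21 m/s; Δx = 21·1 + ½·-6·1² = 18 m; v ends 15 m/s.
4–8 s: v starts 15 m/s; Δx = 15·4 + ½·11·4² = 148 m; v ends 59 m/s.
x(8) = -6 + Σ Δx = 187 m.

187 m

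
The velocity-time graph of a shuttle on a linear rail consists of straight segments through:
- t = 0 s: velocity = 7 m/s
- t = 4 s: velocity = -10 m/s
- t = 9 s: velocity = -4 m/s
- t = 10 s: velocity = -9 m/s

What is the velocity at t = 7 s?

-6.4 m/s

On 4–9 s the graph is linear from -10 to -4 m/s: v(7) = -10 + (-4 − -10)·(7 − 4)/(9 − 4) = -6.4 m/s.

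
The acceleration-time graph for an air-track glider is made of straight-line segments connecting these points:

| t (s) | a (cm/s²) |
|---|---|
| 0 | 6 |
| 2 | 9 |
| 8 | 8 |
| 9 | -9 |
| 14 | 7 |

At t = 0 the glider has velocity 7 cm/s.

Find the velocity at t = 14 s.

67.5 cm/s

Δv equals the area under the a-t graph; then v = v₀ + Δv.
0–2 s: ½(6 + 9)(2) = 15 cm/s
2–8 s: ½(9 + 8)(6) = 51 cm/s
8–9 s: ½(8 + -9)(1) = -0.5 cm/s
9–14 s: ½(-9 + 7)(5) = -5 cm/s
Δv = 60.5 cm/s, so v(14) = 7 + (60.5) = 67.5 cm/s.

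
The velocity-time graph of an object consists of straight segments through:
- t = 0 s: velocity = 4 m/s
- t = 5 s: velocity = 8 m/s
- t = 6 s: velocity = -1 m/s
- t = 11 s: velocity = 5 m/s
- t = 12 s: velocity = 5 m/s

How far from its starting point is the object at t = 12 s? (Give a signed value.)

Displacement is the signed area under the v-t curve.
0–5 s: ½(4 + 8)(5) = 30 m
5–6 s: ½(8 + -1)(1) = 3.5 m
6–11 s: ½(-1 + 5)(5) = 10 m
11–12 s: 5 × 1 = 5 m
Net displacement = 48.5 m

48.5 m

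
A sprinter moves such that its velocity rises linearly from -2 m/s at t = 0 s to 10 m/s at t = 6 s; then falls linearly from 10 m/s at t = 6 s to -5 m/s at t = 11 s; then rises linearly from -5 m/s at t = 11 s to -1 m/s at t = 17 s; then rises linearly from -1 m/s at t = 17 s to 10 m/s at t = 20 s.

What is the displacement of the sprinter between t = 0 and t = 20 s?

32 m

Displacement is the signed area under the v-t curve.
0–6 s: ½(-2 + 10)(6) = 24 m
6–11 s: ½(10 + -5)(5) = 12.5 m
11–17 s: ½(-5 + -1)(6) = -18 m
17–20 s: ½(-1 + 10)(3) = 13.5 m
Net displacement = 32 m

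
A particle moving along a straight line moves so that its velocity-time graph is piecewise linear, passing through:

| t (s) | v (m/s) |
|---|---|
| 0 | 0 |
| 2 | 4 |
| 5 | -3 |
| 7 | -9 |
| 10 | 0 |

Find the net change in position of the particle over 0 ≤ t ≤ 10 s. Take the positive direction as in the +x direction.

Displacement is the signed area under the v-t curve.
0–2 s: ½(0 + 4)(2) = 4 m
2–5 s: ½(4 + -3)(3) = 1.5 m
5–7 s: ½(-3 + -9)(2) = -12 m
7–10 s: ½(-9 + 0)(3) = -13.5 m
Net displacement = -20 m

-20 m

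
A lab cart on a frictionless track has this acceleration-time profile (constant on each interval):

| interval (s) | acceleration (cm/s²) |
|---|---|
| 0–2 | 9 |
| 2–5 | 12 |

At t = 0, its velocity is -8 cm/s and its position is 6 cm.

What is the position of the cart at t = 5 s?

92 cm

On each constant-a segment, Δv = aΔt and Δx = v₀Δt + ½aΔt²; chain segment to segment.
0–2 s: v starts -8 cm/s; Δx = -8·2 + ½·9·2² = 2 cm; v ends 10 cm/s.
2–5 s: v starts 10 cm/s; Δx = 10·3 + ½·12·3² = 84 cm; v ends 46 cm/s.
x(5) = 6 + Σ Δx = 92 cm.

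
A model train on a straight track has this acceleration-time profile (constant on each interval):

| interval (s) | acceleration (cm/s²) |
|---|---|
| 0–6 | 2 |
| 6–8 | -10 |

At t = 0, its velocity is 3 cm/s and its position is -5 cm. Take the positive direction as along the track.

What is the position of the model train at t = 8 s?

On each constant-a segment, Δv = aΔt and Δx = v₀Δt + ½aΔt²; chain segment to segment.
0–6 s: v starts 3 cm/s; Δx = 3·6 + ½·2·6² = 54 cm; v ends 15 cm/s.
6–8 s: v starts 15 cm/s; Δx = 15·2 + ½·-10·2² = 10 cm; v ends -5 cm/s.
x(8) = -5 + Σ Δx = 59 cm.

59 cm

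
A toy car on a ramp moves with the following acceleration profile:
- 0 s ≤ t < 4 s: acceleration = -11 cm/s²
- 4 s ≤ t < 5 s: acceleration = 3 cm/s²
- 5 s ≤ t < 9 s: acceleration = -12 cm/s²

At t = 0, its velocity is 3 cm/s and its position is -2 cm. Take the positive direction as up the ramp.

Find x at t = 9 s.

-365.5 cm

On each constant-a segment, Δv = aΔt and Δx = v₀Δt + ½aΔt²; chain segment to segment.
0–4 s: v starts 3 cm/s; Δx = 3·4 + ½·-11·4² = -76 cm; v ends -41 cm/s.
4–5 s: v starts -41 cm/s; Δx = -41·1 + ½·3·1² = -39.5 cm; v ends -38 cm/s.
5–9 s: v starts -38 cm/s; Δx = -38·4 + ½·-12·4² = -248 cm; v ends -86 cm/s.
x(9) = -2 + Σ Δx = -365.5 cm.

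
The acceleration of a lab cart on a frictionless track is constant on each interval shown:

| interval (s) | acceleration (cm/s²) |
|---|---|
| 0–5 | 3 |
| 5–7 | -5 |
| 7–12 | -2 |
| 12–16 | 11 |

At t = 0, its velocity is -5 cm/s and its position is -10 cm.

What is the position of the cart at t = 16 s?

35.5 cm

On each constant-a segment, Δv = aΔt and Δx = v₀Δt + ½aΔt²; chain segment to segment.
0–5 s: v starts -5 cm/s; Δx = -5·5 + ½·3·5² = 12.5 cm; v ends 10 cm/s.
5–7 s: v starts 10 cm/s; Δx = 10·2 + ½·-5·2² = 10 cm; v ends 0 cm/s.
7–12 s: v starts 0 cm/s; Δx = 0·5 + ½·-2·5² = -25 cm; v ends -10 cm/s.
12–16 s: v starts -10 cm/s; Δx = -10·4 + ½·11·4² = 48 cm; v ends 34 cm/s.
x(16) = -10 + Σ Δx = 35.5 cm.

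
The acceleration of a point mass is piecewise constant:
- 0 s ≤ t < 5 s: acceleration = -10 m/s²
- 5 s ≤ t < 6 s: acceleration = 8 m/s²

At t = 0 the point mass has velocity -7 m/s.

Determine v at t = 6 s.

-49 m/s

Δv equals the area under the a-t graph; then v = v₀ + Δv.
0–5 s: -10 × 5 = -50 m/s
5–6 s: 8 × 1 = 8 m/s
Δv = -42 m/s, so v(6) = -7 + (-42) = -49 m/s.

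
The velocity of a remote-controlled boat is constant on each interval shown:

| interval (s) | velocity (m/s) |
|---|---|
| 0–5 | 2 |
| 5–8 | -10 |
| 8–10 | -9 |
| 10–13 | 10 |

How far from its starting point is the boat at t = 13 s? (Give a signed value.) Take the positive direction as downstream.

Net displacement equals the area under the velocity-time graph (areas below the axis count negative).
0–5 s: 2 × 5 = 10 m
5–8 s: -10 × 3 = -30 m
8–10 s: -9 × 2 = -18 m
10–13 s: 10 × 3 = 30 m
Net displacement = -8 m

-8 m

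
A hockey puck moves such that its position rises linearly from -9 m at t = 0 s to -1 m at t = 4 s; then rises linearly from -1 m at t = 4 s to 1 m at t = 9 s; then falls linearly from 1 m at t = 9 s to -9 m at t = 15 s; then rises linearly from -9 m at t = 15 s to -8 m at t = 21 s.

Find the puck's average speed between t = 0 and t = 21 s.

Average speed = (total path length)/(elapsed time); on a piecewise-linear x-t graph the path length is Σ|Δx|.
0–4 s: |Δx| = |-1 − -9| = 8 m
4–9 s: |Δx| = |1 − -1| = 2 m
9–15 s: |Δx| = |-9 − 1| = 10 m
15–21 s: |Δx| = |-8 − -9| = 1 m
Total path = 21 m; average speed = 21/21 = 1 m/s.

1 m/s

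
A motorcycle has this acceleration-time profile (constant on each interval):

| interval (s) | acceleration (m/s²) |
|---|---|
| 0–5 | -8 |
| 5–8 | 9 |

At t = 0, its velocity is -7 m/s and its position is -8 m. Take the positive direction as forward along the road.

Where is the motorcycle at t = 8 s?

On each constant-a segment, Δv = aΔt and Δx = v₀Δt + ½aΔt²; chain segment to segment.
0–5 s: v starts -7 m/s; Δx = -7·5 + ½·-8·5² = -135 m; v ends -47 m/s.
5–8 s: v starts -47 m/s; Δx = -47·3 + ½·9·3² = -100.5 m; v ends -20 m/s.
x(8) = -8 + Σ Δx = -243.5 m.

-243.5 m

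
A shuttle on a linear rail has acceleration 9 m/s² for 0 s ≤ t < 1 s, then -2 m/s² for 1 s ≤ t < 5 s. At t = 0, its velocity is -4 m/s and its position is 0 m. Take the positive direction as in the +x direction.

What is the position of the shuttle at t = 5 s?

4.5 m

On each constant-a segment, Δv = aΔt and Δx = v₀Δt + ½aΔt²; chain segment to segment.
0–1 s: v starts -4 m/s; Δx = -4·1 + ½·9·1² = 0.5 m; v ends 5 m/s.
1–5 s: v starts 5 m/s; Δx = 5·4 + ½·-2·4² = 4 m; v ends -3 m/s.
x(5) = 0 + Σ Δx = 4.5 m.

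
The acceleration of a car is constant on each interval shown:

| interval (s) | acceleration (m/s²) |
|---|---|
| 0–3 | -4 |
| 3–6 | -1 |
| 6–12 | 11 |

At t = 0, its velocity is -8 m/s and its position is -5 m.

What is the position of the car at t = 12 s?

-51.5 m

On each constant-a segment, Δv = aΔt and Δx = v₀Δt + ½aΔt²; chain segment to segment.
0–3 s: v starts -8 m/s; Δx = -8·3 + ½·-4·3² = -42 m; v ends -20 m/s.
3–6 s: v starts -20 m/s; Δx = -20·3 + ½·-1·3² = -64.5 m; v ends -23 m/s.
6–12 s: v starts -23 m/s; Δx = -23·6 + ½·11·6² = 60 m; v ends 43 m/s.
x(12) = -5 + Σ Δx = -51.5 m.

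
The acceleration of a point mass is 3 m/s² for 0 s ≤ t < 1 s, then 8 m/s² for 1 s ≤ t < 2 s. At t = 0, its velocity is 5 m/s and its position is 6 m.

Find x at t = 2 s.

On each constant-a segment, Δv = aΔt and Δx = v₀Δt + ½aΔt²; chain segment to segment.
0–1 s: v starts 5 m/s; Δx = 5·1 + ½·3·1² = 6.5 m; v ends 8 m/s.
1–2 s: v starts 8 m/s; Δx = 8·1 + ½·8·1² = 12 m; v ends 16 m/s.
x(2) = 6 + Σ Δx = 24.5 m.

24.5 m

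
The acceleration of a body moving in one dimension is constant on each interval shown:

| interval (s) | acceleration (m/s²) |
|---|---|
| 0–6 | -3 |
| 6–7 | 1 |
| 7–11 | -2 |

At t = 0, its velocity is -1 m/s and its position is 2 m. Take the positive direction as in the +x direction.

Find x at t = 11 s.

On each constant-a segment, Δv = aΔt and Δx = v₀Δt + ½aΔt²; chain segment to segment.
0–6 s: v starts -1 m/s; Δx = -1·6 + ½·-3·6² = -60 m; v ends -19 m/s.
6–7 s: v starts -19 m/s; Δx = -19·1 + ½·1·1² = -18.5 m; v ends -18 m/s.
7–11 s: v starts -18 m/s; Δx = -18·4 + ½·-2·4² = -88 m; v ends -26 m/s.
x(11) = 2 + Σ Δx = -164.5 m.

-164.5 m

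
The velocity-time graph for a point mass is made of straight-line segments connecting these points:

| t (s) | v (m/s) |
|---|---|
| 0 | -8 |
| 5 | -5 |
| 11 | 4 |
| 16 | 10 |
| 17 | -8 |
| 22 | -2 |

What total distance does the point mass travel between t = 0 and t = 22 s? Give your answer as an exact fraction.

1993/18 m

Total distance travelled is ∫|v| dt — sum the magnitudes of each area piece.
0–5 s: |½(-8 + -5)(5)| = 32.5 m
5–11 s: v = 0 at t = 25/3 s; triangle areas 25/3 + 16/3 = 41/3 m
11–16 s: |½(4 + 10)(5)| = 35 m
16–17 s: v = 0 at t = 149/9 s; triangle areas 25/9 + 16/9 = 41/9 m
17–22 s: |½(-8 + -2)(5)| = 25 m
Total distance = 1993/18 m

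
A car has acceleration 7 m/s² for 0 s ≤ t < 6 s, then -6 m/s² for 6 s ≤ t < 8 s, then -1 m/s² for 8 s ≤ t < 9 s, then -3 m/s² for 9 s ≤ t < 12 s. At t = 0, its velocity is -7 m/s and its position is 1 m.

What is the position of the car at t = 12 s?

On each constant-a segment, Δv = aΔt and Δx = v₀Δt + ½aΔt²; chain segment to segment.
0–6 s: v starts -7 m/s; Δx = -7·6 + ½·7·6² = 84 m; v ends 35 m/s.
6–8 s: v starts 35 m/s; Δx = 35·2 + ½·-6·2² = 58 m; v ends 23 m/s.
8–9 s: v starts 23 m/s; Δx = 23·1 + ½·-1·1² = 22.5 m; v ends 22 m/s.
9–12 s: v starts 22 m/s; Δx = 22·3 + ½·-3·3² = 52.5 m; v ends 13 m/s.
x(12) = 1 + Σ Δx = 218 m.

218 m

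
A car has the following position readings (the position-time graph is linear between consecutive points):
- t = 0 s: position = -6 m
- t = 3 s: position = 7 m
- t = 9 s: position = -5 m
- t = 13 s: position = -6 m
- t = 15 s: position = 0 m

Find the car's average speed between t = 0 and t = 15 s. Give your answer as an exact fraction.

Average speed = (total path length)/(elapsed time); on a piecewise-linear x-t graph the path length is Σ|Δx|.
0–3 s: |Δx| = |7 − -6| = 13 m
3–9 s: |Δx| = |-5 − 7| = 12 m
9–13 s: |Δx| = |-6 − -5| = 1 m
13–15 s: |Δx| = |0 − -6| = 6 m
Total path = 32 m; average speed = 32/15 = 32/15 m/s.

32/15 m/s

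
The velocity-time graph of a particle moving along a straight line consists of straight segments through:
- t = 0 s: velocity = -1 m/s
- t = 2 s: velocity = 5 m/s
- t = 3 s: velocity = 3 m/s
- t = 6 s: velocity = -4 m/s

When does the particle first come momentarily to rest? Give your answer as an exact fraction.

v changes sign on 0–2 s (from -1 to 5); the graph is linear there, so v = 0 at t = 0 + (1)·(2 − 0)/(5 − -1) = 1/3 s.

t = 1/3 s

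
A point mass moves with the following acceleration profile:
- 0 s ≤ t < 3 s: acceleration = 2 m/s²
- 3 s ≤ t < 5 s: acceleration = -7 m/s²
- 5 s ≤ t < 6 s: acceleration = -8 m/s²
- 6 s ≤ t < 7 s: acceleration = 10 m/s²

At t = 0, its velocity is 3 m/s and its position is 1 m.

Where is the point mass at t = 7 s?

6 m

On each constant-a segment, Δv = aΔt and Δx = v₀Δt + ½aΔt²; chain segment to segment.
0–3 s: v starts 3 m/s; Δx = 3·3 + ½·2·3² = 18 m; v ends 9 m/s.
3–5 s: v starts 9 m/s; Δx = 9·2 + ½·-7·2² = 4 m; v ends -5 m/s.
5–6 s: v starts -5 m/s; Δx = -5·1 + ½·-8·1² = -9 m; v ends -13 m/s.
6–7 s: v starts -13 m/s; Δx = -13·1 + ½·10·1² = -8 m; v ends -3 m/s.
x(7) = 1 + Σ Δx = 6 m.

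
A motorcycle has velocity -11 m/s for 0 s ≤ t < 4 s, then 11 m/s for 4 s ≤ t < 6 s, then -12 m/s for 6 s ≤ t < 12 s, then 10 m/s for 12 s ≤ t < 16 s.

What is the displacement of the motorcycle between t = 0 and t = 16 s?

-54 m

Net displacement equals the area under the velocity-time graph (areas below the axis count negative).
0–4 s: -11 × 4 = -44 m
4–6 s: 11 × 2 = 22 m
6–12 s: -12 × 6 = -72 m
12–16 s: 10 × 4 = 40 m
Net displacement = -54 m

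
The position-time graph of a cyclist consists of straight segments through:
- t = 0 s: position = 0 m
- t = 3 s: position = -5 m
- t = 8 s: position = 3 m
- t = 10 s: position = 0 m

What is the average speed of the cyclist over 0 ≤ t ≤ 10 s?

1.6 m/s

Average speed = (total path length)/(elapsed time); on a piecewise-linear x-t graph the path length is Σ|Δx|.
0–3 s: |Δx| = |-5 − 0| = 5 m
3–8 s: |Δx| = |3 − -5| = 8 m
8–10 s: |Δx| = |0 − 3| = 3 m
Total path = 16 m; average speed = 16/10 = 1.6 m/s.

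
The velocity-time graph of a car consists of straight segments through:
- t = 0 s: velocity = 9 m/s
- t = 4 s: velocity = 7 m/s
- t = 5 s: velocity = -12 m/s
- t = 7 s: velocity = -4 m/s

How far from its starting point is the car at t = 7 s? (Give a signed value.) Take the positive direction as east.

Net displacement equals the area under the velocity-time graph (areas below the axis count negative).
0–4 s: ½(9 + 7)(4) = 32 m
4–5 s: ½(7 + -12)(1) = -2.5 m
5–7 s: ½(-12 + -4)(2) = -16 m
Net displacement = 13.5 m

13.5 m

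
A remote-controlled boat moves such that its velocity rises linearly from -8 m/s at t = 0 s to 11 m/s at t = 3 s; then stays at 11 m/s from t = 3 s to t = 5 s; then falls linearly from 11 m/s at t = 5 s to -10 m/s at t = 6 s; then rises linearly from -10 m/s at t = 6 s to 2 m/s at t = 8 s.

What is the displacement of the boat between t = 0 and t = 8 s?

19 m

Displacement is the signed area under the v-t curve.
0–3 s: ½(-8 + 11)(3) = 4.5 m
3–5 s: 11 × 2 = 22 m
5–6 s: ½(11 + -10)(1) = 0.5 m
6–8 s: ½(-10 + 2)(2) = -8 m
Net displacement = 19 m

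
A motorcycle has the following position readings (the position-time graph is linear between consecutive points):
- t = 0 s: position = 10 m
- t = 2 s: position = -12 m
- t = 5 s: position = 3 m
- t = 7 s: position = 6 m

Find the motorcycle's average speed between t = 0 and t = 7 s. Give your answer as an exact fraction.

40/7 m/s

Average speed = (total path length)/(elapsed time); on a piecewise-linear x-t graph the path length is Σ|Δx|.
0–2 s: |Δx| = |-12 − 10| = 22 m
2–5 s: |Δx| = |3 − -12| = 15 m
5–7 s: |Δx| = |6 − 3| = 3 m
Total path = 40 m; average speed = 40/7 = 40/7 m/s.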